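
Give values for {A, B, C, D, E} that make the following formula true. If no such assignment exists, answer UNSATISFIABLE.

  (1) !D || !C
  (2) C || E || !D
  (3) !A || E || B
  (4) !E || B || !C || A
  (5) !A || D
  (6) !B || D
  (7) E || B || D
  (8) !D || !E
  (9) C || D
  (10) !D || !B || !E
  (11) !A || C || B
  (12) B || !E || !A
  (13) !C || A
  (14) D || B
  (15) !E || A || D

UNSATISFIABLE

Try D = false.
From the singleton clause (!A), A = false.
From the singleton clause (!B), B = false.
But (B) is also a unit clause — contradiction.
Backtrack on D: now try D = true.
From the singleton clause (!C), C = false.
From the singleton clause (E), E = true.
But (!E) is also a unit clause — contradiction.
Neither D = true nor D = false works.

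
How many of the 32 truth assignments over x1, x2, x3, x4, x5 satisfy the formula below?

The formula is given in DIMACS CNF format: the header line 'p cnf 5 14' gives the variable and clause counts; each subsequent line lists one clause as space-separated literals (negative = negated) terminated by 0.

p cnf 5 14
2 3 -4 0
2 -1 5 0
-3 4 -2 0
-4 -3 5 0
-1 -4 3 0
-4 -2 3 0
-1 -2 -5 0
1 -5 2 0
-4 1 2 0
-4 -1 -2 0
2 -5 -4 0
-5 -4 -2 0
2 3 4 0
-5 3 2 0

5

There are 2^5 = 32 truth assignments over (x1, x2, x3, x4, x5).
Split on x5. With x5 = True, the clauses containing x5 are satisfied and ¬x5 drops from the rest; 2 of the 2^4 = 16 assignments to the other variables satisfy what remains.
With x5 = False, by the same count on the reduced clause set, 3 assignments work.
Total: 2 + 3 = 5.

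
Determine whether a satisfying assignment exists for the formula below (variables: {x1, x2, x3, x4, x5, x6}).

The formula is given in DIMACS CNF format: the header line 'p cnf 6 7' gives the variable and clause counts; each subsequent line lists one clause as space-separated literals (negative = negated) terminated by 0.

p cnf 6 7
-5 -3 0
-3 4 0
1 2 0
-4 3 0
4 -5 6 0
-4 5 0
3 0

(x3) alone gives x3 = True.
(¬x5) alone gives x5 = False.
(x4) alone gives x4 = True.
Now (¬x4) is unsatisfied and unit — conflict.
No assignment satisfies every clause.

Unsatisfiable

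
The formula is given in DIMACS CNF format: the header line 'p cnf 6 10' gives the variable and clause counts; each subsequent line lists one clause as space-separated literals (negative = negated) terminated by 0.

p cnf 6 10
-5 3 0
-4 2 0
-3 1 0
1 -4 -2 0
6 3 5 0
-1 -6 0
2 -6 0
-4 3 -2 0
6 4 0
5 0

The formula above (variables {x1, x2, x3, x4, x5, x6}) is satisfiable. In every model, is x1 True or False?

Suppose x1 = False.
Unit clause (¬x3) forces x3 = False.
Unit clause (¬x5) forces x5 = False.
But (x5) is also a unit clause — contradiction.
So every satisfying assignment has x1 = True.

True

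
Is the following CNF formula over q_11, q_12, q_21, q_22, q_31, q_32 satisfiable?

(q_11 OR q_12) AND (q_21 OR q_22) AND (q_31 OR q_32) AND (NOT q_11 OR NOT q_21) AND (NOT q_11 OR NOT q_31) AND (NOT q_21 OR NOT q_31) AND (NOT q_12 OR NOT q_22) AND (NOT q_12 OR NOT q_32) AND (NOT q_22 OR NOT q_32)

No, unsatisfiable

Try q_11 = true.
From the singleton clause (NOT q_21), q_21 = false.
From the singleton clause (q_22), q_22 = true.
From the singleton clause (NOT q_31), q_31 = false.
From the singleton clause (q_32), q_32 = true.
But (NOT q_32) is also a unit clause — contradiction.
Backtrack on q_11: now try q_11 = false.
From the singleton clause (q_12), q_12 = true.
From the singleton clause (NOT q_22), q_22 = false.
From the singleton clause (q_21), q_21 = true.
From the singleton clause (NOT q_31), q_31 = false.
From the singleton clause (q_32), q_32 = true.
But (NOT q_32) is also a unit clause — contradiction.
Either choice for q_11 ends in contradiction.
No assignment satisfies every clause.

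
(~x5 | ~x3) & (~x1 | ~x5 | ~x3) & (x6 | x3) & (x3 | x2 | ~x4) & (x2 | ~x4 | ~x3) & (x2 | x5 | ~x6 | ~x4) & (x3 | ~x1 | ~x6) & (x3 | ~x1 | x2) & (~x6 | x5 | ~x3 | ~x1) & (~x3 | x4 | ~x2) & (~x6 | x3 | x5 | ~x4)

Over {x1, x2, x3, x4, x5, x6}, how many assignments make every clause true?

There are 2^6 = 64 truth assignments over (x1, x2, x3, x4, x5, x6).
Split on x4. With x4 = 1, the clauses containing x4 are satisfied and ~x4 drops from the rest; 4 of the 2^5 = 32 assignments to the other variables satisfy what remains.
With x4 = 0, by the same count on the reduced clause set, 7 assignments work.
(One model: x1=F, x2=F, x3=F, x4=F, x5=F, x6=T.)
Total: 4 + 7 = 11.

11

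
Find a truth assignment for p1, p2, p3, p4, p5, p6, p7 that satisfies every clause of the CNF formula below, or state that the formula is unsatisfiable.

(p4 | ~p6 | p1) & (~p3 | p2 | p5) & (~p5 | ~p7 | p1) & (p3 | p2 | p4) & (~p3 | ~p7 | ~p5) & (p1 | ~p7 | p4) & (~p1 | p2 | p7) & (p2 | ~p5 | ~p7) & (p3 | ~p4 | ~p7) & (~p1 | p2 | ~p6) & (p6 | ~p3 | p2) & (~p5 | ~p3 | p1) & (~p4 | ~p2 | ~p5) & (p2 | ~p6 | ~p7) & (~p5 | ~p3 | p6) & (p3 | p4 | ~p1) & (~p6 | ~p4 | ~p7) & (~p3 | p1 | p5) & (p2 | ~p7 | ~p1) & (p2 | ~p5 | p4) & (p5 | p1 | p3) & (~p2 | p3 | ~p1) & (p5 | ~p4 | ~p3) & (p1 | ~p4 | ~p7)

Branch on p4: set p4 = 0.
Branch on p6: set p6 = 1.
(p1) alone gives p1 = 1.
(p2) alone gives p2 = 1.
(p3) alone gives p3 = 1.
Branch on p7: set p7 = 1.
(~p5) alone gives p5 = 0.
All clauses are satisfied.

p1 ↦ 1, p2 ↦ 1, p3 ↦ 1, p4 ↦ 0, p5 ↦ 0, p6 ↦ 1, p7 ↦ 1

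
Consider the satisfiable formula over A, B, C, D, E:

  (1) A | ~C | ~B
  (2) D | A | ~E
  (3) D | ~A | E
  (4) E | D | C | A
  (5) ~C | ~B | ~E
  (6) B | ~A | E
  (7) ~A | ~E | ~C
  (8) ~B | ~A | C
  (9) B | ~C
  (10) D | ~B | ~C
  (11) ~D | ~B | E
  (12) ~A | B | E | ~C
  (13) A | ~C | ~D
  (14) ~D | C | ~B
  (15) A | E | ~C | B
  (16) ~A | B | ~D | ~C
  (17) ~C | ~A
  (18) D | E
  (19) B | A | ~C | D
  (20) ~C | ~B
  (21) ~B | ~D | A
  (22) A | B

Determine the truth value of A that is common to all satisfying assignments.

True

Suppose A = 0.
Unit clause (B) forces B = 1.
Unit clause (~C) forces C = 0.
Unit clause (~D) forces D = 0.
Unit clause (~E) forces E = 0.
Now (E) is unsatisfied and unit — conflict.
So every satisfying assignment has A = True.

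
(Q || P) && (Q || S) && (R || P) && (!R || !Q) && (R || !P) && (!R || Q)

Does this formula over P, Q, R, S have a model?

Unsatisfiable

Try Q = true.
Unit clause (!R) forces R = false.
Unit clause (P) forces P = true.
But (!P) is also a unit clause — contradiction.
Backtrack on Q: now try Q = false.
Unit clause (P) forces P = true.
Unit clause (S) forces S = true.
Unit clause (R) forces R = true.
But (!R) is also a unit clause — contradiction.
Either choice for Q ends in contradiction.
No assignment satisfies every clause.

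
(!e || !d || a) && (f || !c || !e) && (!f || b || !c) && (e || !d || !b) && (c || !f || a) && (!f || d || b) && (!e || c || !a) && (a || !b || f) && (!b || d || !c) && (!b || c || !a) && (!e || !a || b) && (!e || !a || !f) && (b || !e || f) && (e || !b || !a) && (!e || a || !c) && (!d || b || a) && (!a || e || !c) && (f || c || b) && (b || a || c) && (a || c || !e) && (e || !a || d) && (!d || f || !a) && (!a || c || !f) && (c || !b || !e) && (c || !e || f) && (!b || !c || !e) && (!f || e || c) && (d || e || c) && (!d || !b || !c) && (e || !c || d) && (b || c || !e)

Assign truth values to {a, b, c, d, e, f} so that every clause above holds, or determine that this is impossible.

UNSATISFIABLE

Try e = false.
Try d = false.
The clause (!a) is unit, so a = false.
The clause (c) is unit, so c = true.
That conflicts with the unit clause (!c).
Undo d and try d = true.
The clause (!b) is unit, so b = false.
The clause (a) is unit, so a = true.
The clause (!c) is unit, so c = false.
The clause (f) is unit, so f = true.
That conflicts with the unit clause (!f).
Neither d = true nor d = false works.
Undo e and try e = true.
Try d = false.
Try f = true.
The clause (b) is unit, so b = true.
The clause (!c) is unit, so c = false.
That conflicts with the unit clause (c).
Undo f and try f = false.
The clause (!c) is unit, so c = false.
That conflicts with the unit clause (c).
Neither f = true nor f = false works.
Undo d and try d = true.
The clause (a) is unit, so a = true.
The clause (c) is unit, so c = true.
The clause (f) is unit, so f = true.
That conflicts with the unit clause (!f).
Neither d = true nor d = false works.
Neither e = true nor e = false works.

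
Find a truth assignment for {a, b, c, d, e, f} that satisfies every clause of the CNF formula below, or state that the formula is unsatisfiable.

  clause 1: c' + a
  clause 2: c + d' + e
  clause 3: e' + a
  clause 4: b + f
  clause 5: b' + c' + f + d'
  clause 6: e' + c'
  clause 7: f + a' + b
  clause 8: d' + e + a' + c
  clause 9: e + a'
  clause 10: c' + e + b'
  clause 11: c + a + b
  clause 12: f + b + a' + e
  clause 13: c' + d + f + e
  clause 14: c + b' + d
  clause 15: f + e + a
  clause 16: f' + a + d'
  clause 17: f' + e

a: 1; b: 1; c: 0; d: 1; e: 1; f: 0

Try c = 0.
Try d = 1.
(e) alone gives e = 1.
(a) alone gives a = 1.
Try b = 1.
All clauses hold; f can take either value.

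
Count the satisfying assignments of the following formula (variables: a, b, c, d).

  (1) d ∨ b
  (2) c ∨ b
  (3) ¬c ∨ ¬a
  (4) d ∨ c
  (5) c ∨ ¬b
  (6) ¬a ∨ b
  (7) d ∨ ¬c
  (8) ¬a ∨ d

2

There are 2^4 = 16 truth assignments over (a, b, c, d).
Check each against the 8 clauses (columns in the order a, b, c, d):
  F F F F  ✗ fails (d ∨ b)
  F F F T  ✗ fails (c ∨ b)
  F F T F  ✗ fails (d ∨ b)
  F F T T  ✓ satisfies all
  F T F F  ✗ fails (d ∨ c)
  F T F T  ✗ fails (c ∨ ¬b)
  F T T F  ✗ fails (d ∨ ¬c)
  F T T T  ✓ satisfies all
  T F F F  ✗ fails (d ∨ b)
  T F F T  ✗ fails (c ∨ b)
  T F T F  ✗ fails (d ∨ b)
  T F T T  ✗ fails (¬c ∨ ¬a)
  T T F F  ✗ fails (d ∨ c)
  T T F T  ✗ fails (c ∨ ¬b)
  T T T F  ✗ fails (¬c ∨ ¬a)
  T T T T  ✗ fails (¬c ∨ ¬a)
2 of the 16 rows are models.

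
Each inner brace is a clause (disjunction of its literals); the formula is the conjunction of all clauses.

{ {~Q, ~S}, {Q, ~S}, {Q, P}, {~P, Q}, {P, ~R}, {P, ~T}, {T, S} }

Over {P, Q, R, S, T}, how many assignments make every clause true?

There are 2^5 = 32 truth assignments over (P, Q, R, S, T).
Split on R. With R = 1, the clauses containing R are satisfied and ~R drops from the rest; 1 of the 2^4 = 16 assignments to the other variables satisfy what remains.
With R = 0, by the same count on the reduced clause set, 1 assignment works.
(One model: P=T, Q=T, R=F, S=F, T=T.)
Total: 1 + 1 = 2.

2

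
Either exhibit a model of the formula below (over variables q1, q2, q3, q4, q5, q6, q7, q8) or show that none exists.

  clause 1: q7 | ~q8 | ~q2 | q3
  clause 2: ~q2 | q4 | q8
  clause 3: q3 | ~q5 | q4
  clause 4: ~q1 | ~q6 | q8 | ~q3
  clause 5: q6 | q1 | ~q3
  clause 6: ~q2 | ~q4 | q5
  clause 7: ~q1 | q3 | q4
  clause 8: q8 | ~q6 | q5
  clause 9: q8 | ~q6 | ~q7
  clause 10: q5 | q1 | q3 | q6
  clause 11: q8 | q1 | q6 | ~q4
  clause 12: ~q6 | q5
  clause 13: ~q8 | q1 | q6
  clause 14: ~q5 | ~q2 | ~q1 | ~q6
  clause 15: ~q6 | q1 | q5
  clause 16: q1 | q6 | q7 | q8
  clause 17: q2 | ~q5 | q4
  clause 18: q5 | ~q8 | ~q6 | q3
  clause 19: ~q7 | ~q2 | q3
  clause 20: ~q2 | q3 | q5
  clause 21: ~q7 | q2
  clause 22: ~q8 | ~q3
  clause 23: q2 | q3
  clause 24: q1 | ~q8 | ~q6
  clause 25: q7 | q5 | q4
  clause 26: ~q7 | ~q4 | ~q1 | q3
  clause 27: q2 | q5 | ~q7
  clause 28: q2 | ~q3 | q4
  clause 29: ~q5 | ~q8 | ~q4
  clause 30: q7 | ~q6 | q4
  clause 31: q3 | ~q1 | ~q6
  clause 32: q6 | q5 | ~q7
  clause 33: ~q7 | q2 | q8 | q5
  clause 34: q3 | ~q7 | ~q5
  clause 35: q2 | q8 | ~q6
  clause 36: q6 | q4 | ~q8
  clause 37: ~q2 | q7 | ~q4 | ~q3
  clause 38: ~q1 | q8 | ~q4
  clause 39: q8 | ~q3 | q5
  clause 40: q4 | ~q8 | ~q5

Case q6 = 1:
From the singleton clause (q5), q5 = 1.
Case q3 = 0:
From the singleton clause (q4), q4 = 1.
From the singleton clause (q2), q2 = 1.
From the singleton clause (~q1), q1 = 0.
From the singleton clause (~q7), q7 = 0.
From the singleton clause (~q8), q8 = 0.
All clauses are satisfied.

q1: 0,  q2: 1,  q3: 0,  q4: 1,  q5: 1,  q6: 1,  q7: 0,  q8: 0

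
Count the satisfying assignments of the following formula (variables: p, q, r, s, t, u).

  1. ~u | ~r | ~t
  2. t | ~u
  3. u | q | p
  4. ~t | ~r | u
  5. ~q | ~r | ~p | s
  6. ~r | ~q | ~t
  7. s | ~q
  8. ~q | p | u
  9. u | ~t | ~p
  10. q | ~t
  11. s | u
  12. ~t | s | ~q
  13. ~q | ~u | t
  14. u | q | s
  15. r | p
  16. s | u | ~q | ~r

5

There are 2^6 = 64 truth assignments over (p, q, r, s, t, u).
Split on r. With r = 1, the clauses containing r are satisfied and ~r drops from the rest; 2 of the 2^5 = 32 assignments to the other variables satisfy what remains.
With r = 0, by the same count on the reduced clause set, 3 assignments work.
(One model: p=T, q=F, r=F, s=T, t=F, u=F.)
Total: 2 + 3 = 5.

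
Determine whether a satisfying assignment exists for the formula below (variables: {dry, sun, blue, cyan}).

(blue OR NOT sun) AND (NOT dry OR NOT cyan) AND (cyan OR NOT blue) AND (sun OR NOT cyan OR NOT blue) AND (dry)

Unit clause (dry) forces dry = true.
Unit clause (NOT cyan) forces cyan = false.
Unit clause (NOT blue) forces blue = false.
Unit clause (NOT sun) forces sun = false.
This assignment satisfies each clause.
A satisfying assignment: dry ↦ true; sun ↦ false; blue ↦ false; cyan ↦ false.

Yes, satisfiable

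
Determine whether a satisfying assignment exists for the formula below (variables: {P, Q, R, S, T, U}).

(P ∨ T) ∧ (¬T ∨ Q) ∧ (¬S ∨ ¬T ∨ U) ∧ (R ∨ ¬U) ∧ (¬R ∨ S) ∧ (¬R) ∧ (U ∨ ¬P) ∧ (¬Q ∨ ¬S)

The clause (¬R) is unit, so R = False.
The clause (¬U) is unit, so U = False.
The clause (¬P) is unit, so P = False.
The clause (T) is unit, so T = True.
The clause (Q) is unit, so Q = True.
The clause (¬S) is unit, so S = False.
Every clause now holds.
A satisfying assignment: P=False, Q=True, R=False, S=False, T=True, U=False.

Satisfiable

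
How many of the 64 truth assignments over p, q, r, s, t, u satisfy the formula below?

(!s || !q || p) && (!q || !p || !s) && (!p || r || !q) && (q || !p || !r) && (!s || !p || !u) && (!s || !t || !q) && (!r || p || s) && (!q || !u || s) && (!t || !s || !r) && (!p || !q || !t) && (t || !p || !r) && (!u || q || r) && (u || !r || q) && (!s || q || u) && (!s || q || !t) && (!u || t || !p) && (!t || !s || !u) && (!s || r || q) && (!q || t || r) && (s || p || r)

There are 2^6 = 64 truth assignments over (p, q, r, s, t, u).
Split on r. With r = true, the clauses containing r are satisfied and !r drops from the rest; 1 of the 2^5 = 32 assignments to the other variables satisfy what remains.
With r = false, by the same count on the reduced clause set, 2 assignments work.
Total: 1 + 2 = 3.

3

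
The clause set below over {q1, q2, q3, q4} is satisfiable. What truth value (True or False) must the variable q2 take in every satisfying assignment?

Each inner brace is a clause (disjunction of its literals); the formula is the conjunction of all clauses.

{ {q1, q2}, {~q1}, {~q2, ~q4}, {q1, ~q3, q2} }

True

Suppose q2 = 0.
The clause (q1) is unit, so q1 = 1.
Now (~q1) is unsatisfied and unit — conflict.
So every satisfying assignment has q2 = True.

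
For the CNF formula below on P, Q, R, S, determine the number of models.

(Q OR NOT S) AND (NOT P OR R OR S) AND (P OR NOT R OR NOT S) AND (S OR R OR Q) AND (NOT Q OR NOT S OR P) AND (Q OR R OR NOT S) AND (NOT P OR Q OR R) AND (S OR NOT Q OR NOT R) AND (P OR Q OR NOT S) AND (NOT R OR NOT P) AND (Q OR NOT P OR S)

There are 2^4 = 16 truth assignments over (P, Q, R, S).
Check each against the 11 clauses (columns in the order P, Q, R, S):
  F F F F  ✗ fails (S OR R OR Q)
  F F F T  ✗ fails (Q OR NOT S)
  F F T F  ✓ satisfies all
  F F T T  ✗ fails (Q OR NOT S)
  F T F F  ✓ satisfies all
  F T F T  ✗ fails (NOT Q OR NOT S OR P)
  F T T F  ✗ fails (S OR NOT Q OR NOT R)
  F T T T  ✗ fails (P OR NOT R OR NOT S)
  T F F F  ✗ fails (NOT P OR R OR S)
  T F F T  ✗ fails (Q OR NOT S)
  T F T F  ✗ fails (NOT R OR NOT P)
  T F T T  ✗ fails (Q OR NOT S)
  T T F F  ✗ fails (NOT P OR R OR S)
  T T F T  ✓ satisfies all
  T T T F  ✗ fails (S OR NOT Q OR NOT R)
  T T T T  ✗ fails (NOT R OR NOT P)
3 of the 16 rows are models.

3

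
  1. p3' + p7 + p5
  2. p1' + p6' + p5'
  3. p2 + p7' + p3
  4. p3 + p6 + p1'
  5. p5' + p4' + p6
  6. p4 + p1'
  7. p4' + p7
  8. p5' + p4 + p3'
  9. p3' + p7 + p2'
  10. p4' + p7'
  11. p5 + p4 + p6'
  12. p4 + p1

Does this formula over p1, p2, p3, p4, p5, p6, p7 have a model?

No, unsatisfiable

Case p4 = 1:
(p7) alone gives p7 = 1.
That conflicts with the unit clause (p7').
So p4 must be the other value — set p4 = 0.
(p1') alone gives p1 = 0.
That conflicts with the unit clause (p1).
Either choice for p4 ends in contradiction.
No assignment satisfies every clause.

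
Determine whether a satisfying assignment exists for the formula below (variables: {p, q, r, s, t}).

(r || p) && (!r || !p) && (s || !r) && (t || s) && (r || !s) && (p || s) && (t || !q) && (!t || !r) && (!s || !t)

Satisfiable

Try r = false.
(p) alone gives p = true.
(!s) alone gives s = false.
(t) alone gives t = true.
All clauses hold; q can take either value.
A satisfying assignment: p: true; q: true; r: false; s: false; t: true.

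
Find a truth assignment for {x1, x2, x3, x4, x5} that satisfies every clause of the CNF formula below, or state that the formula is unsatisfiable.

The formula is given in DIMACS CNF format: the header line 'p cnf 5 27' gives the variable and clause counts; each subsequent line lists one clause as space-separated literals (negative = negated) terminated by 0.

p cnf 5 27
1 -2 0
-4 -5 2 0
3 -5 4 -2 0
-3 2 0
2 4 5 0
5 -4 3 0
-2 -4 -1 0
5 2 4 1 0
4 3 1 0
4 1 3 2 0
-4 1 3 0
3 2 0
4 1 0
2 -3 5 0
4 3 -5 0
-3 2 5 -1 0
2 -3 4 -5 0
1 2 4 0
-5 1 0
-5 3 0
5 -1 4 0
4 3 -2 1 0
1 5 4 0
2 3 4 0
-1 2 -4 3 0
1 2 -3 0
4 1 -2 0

Case x1 = True:
Case x3 = True:
From the singleton clause (x2), x2 = True.
From the singleton clause (¬x4), x4 = False.
From the singleton clause (x5), x5 = True.
This assignment satisfies each clause.

x1 ↦ True; x2 ↦ True; x3 ↦ True; x4 ↦ False; x5 ↦ True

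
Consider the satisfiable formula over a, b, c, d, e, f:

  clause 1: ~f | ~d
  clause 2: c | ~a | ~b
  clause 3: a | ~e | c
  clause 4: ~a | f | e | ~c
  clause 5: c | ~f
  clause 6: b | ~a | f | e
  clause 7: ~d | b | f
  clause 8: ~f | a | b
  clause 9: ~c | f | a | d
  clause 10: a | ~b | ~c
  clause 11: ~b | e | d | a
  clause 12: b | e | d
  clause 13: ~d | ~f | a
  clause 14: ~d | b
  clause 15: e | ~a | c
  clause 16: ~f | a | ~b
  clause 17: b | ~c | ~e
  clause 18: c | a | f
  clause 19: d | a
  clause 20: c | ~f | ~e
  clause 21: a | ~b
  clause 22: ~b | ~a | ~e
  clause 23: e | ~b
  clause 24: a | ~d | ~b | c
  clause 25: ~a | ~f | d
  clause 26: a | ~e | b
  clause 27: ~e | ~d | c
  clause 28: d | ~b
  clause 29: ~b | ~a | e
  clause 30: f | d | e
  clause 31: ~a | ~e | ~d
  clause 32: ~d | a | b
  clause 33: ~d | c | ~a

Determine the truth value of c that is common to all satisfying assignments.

Suppose c = 1.
Suppose f = 0.
Suppose a = 0.
Unit clause (d) forces d = 1.
Unit clause (b) forces b = 1.
That conflicts with the unit clause (~b).
Undo a and try a = 1.
Unit clause (e) forces e = 1.
Unit clause (b) forces b = 1.
That conflicts with the unit clause (~b).
Both values of a lead to a conflict.
Undo f and try f = 1.
Unit clause (~d) forces d = 0.
Unit clause (a) forces a = 1.
That conflicts with the unit clause (~a).
Both values of f lead to a conflict.
So every satisfying assignment has c = False.

False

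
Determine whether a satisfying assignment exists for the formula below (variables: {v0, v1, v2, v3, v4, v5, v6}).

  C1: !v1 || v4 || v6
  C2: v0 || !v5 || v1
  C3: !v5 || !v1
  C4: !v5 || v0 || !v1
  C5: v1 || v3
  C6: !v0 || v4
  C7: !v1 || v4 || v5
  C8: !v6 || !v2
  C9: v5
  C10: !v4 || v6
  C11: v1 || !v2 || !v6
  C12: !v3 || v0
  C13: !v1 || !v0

Yes, satisfiable

The clause (v5) is unit, so v5 = true.
The clause (!v1) is unit, so v1 = false.
The clause (v0) is unit, so v0 = true.
The clause (v3) is unit, so v3 = true.
The clause (v4) is unit, so v4 = true.
The clause (v6) is unit, so v6 = true.
The clause (!v2) is unit, so v2 = false.
Every clause now holds.
A satisfying assignment: v0: true, v1: false, v2: false, v3: true, v4: true, v5: true, v6: true.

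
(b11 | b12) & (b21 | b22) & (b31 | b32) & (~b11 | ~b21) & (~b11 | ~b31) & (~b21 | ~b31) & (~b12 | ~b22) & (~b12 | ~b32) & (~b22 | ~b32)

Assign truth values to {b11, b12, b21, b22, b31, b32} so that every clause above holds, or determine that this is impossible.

UNSATISFIABLE

Branch on b11: set b11 = 1.
Unit clause (~b21) forces b21 = 0.
Unit clause (b22) forces b22 = 1.
Unit clause (~b31) forces b31 = 0.
Unit clause (b32) forces b32 = 1.
Now (~b32) is unsatisfied and unit — conflict.
Backtrack on b11: now try b11 = 0.
Unit clause (b12) forces b12 = 1.
Unit clause (~b22) forces b22 = 0.
Unit clause (b21) forces b21 = 1.
Unit clause (~b31) forces b31 = 0.
Unit clause (b32) forces b32 = 1.
Now (~b32) is unsatisfied and unit — conflict.
Both values of b11 lead to a conflict.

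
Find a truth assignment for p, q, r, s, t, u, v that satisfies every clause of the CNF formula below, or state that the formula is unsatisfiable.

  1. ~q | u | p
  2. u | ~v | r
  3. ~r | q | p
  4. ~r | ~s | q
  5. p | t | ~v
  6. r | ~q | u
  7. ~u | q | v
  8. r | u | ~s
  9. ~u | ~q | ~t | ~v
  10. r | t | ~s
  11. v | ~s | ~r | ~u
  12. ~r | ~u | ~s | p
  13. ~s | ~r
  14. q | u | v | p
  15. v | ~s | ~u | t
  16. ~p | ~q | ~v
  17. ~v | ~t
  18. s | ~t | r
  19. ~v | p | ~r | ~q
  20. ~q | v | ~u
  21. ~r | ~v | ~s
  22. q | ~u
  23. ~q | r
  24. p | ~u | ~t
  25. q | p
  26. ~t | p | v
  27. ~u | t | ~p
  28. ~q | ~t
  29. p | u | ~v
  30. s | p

Try s = 0.
The clause (p) is unit, so p = 1.
Try q = 0.
The clause (~u) is unit, so u = 0.
Try v = 0.
Try t = 0.
All clauses hold; r can take either value.

p=1,  q=0,  r=1,  s=0,  t=0,  u=0,  v=0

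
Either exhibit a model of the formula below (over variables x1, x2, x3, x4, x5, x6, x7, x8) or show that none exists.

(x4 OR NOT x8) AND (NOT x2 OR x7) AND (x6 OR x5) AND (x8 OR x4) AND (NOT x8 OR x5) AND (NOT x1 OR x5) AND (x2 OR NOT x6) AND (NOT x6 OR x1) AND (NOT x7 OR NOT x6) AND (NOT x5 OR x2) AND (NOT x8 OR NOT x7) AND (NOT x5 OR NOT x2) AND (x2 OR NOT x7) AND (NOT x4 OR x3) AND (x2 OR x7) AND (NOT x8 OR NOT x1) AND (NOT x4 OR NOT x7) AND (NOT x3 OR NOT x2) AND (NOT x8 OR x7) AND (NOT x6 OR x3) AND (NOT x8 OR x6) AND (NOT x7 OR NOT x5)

Suppose x4 = true.
The clause (x3) is unit, so x3 = true.
The clause (NOT x7) is unit, so x7 = false.
The clause (NOT x2) is unit, so x2 = false.
Now (x2) is unsatisfied and unit — conflict.
Undo x4 and try x4 = false.
The clause (NOT x8) is unit, so x8 = false.
Now (x8) is unsatisfied and unit — conflict.
Both values of x4 lead to a conflict.

UNSATISFIABLE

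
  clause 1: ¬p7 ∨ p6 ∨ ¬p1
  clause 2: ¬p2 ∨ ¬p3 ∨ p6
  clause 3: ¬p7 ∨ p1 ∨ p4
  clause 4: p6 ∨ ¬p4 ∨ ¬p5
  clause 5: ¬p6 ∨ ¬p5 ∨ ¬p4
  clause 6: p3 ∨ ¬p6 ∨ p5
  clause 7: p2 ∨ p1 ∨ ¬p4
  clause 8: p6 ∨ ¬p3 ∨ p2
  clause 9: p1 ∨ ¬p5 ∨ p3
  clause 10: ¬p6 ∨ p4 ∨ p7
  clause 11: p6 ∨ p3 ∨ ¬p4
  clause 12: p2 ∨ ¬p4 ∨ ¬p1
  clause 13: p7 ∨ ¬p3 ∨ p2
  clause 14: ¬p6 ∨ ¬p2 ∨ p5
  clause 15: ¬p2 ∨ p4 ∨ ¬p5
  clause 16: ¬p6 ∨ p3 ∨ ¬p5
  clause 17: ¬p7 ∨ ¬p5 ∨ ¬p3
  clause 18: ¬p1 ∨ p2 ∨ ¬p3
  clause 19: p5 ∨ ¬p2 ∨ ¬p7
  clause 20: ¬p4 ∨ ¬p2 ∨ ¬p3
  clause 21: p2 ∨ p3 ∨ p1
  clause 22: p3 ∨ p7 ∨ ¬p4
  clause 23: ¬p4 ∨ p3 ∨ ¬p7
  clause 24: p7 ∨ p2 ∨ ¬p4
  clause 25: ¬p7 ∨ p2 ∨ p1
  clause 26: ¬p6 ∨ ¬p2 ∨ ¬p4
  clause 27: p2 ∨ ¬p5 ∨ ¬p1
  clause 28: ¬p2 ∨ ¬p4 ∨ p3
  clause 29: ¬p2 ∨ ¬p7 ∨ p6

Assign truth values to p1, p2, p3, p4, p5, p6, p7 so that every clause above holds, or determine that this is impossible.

p1: False, p2: True, p3: False, p4: False, p5: False, p6: False, p7: False

Suppose p7 = False.
Suppose p6 = False.
Suppose p2 = True.
Unit clause (¬p3) forces p3 = False.
Unit clause (¬p4) forces p4 = False.
Unit clause (¬p5) forces p5 = False.
All clauses hold; p1 can take either value.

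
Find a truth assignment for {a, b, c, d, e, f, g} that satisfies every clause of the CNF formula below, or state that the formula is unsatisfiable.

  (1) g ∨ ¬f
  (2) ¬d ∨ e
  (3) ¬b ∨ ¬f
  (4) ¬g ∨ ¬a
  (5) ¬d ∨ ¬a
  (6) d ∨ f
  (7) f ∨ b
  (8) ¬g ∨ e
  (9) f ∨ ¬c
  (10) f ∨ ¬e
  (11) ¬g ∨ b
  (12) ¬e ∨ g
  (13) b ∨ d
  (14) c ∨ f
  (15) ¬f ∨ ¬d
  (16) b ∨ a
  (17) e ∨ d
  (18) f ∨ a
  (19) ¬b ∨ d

UNSATISFIABLE

Suppose g = True.
(¬a) alone gives a = False.
(e) alone gives e = True.
(f) alone gives f = True.
(¬b) alone gives b = False.
Now (b) is unsatisfied and unit — conflict.
So g must be the other value — set g = False.
(¬f) alone gives f = False.
(d) alone gives d = True.
(e) alone gives e = True.
Now (¬e) is unsatisfied and unit — conflict.
Neither g = True nor g = False works.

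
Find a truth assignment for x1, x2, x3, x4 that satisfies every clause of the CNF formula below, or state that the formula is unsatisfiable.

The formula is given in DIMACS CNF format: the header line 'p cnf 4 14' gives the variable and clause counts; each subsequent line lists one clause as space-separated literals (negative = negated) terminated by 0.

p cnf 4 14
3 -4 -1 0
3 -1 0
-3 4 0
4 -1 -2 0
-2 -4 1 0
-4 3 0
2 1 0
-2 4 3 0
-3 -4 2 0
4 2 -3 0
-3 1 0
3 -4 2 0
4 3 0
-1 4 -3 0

Case x3 = True:
(x4) alone gives x4 = True.
(x2) alone gives x2 = True.
(x1) alone gives x1 = True.
This assignment satisfies each clause.

x1: True, x2: True, x3: True, x4: True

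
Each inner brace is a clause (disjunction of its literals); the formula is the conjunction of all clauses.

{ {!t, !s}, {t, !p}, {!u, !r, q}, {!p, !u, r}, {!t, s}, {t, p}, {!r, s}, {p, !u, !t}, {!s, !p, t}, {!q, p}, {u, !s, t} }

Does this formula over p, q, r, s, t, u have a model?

No

Branch on t: set t = false.
(!p) alone gives p = false.
But (p) is also a unit clause — contradiction.
Backtrack on t: now try t = true.
(!s) alone gives s = false.
But (s) is also a unit clause — contradiction.
Both values of t lead to a conflict.
No assignment satisfies every clause.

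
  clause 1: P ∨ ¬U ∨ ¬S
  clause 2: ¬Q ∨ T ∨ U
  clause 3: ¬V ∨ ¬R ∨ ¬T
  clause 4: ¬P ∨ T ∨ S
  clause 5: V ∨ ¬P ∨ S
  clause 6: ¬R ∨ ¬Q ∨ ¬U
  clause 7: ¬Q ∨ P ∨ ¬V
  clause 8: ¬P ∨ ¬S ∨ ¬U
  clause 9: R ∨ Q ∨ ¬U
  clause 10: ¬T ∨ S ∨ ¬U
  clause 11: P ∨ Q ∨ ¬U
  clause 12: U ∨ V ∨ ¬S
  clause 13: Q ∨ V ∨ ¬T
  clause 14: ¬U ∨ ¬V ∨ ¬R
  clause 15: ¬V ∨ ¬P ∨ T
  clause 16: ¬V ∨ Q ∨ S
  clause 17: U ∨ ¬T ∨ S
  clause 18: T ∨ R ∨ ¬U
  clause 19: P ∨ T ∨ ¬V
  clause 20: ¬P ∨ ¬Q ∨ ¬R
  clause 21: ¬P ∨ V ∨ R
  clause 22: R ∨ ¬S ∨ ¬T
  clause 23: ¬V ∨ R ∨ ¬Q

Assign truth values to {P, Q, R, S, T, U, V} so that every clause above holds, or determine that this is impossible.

Try P = False.
Try U = False.
Try Q = False.
Try V = False.
(¬S) alone gives S = False.
(¬T) alone gives T = False.
Every clause is now satisfied; R is unconstrained.

P: False; Q: False; R: True; S: False; T: False; U: False; V: False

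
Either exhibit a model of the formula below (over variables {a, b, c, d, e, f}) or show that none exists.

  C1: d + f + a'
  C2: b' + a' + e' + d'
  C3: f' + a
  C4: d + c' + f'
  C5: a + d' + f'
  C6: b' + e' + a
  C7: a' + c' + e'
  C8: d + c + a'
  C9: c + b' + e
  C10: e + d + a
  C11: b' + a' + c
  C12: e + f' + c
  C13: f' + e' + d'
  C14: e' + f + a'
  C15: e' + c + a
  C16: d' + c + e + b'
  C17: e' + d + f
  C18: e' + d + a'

Try f = 1.
The clause (a) is unit, so a = 1.
Try d = 1.
The clause (e') is unit, so e = 0.
The clause (c) is unit, so c = 1.
Every clause is now satisfied; b is unconstrained.

a: 1,  b: 1,  c: 1,  d: 1,  e: 0,  f: 1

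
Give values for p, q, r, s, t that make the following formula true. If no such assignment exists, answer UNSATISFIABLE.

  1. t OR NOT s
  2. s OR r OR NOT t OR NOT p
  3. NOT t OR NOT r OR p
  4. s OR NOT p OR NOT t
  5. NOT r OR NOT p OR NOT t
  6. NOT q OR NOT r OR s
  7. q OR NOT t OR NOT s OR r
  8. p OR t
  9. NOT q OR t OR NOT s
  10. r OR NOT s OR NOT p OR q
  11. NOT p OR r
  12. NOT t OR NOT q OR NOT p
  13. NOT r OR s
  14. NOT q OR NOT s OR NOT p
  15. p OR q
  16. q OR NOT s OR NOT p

Case t = true:
Case r = false:
(NOT p) alone gives p = false.
(q) alone gives q = true.
Every clause is now satisfied; s is unconstrained.

p=false,  q=true,  r=false,  s=false,  t=true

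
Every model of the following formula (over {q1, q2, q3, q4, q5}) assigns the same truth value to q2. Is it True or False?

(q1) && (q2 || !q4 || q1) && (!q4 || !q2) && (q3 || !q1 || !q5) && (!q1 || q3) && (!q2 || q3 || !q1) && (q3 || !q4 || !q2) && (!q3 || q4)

False

Suppose q2 = true.
(q1) alone gives q1 = true.
(!q4) alone gives q4 = false.
(q3) alone gives q3 = true.
Now (!q3) is unsatisfied and unit — conflict.
So every satisfying assignment has q2 = False.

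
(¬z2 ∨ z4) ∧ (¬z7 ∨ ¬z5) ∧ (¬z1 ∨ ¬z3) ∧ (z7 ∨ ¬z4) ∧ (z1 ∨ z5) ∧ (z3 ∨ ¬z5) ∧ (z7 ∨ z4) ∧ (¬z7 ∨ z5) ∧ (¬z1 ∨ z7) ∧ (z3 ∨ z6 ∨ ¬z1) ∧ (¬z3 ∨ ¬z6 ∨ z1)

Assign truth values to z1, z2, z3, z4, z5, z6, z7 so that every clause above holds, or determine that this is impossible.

UNSATISFIABLE

Branch on z2: set z2 = False.
Branch on z7: set z7 = False.
(¬z4) alone gives z4 = False.
That conflicts with the unit clause (z4).
So z7 must be the other value — set z7 = True.
(¬z5) alone gives z5 = False.
That conflicts with the unit clause (z5).
Both values of z7 lead to a conflict.
So z2 must be the other value — set z2 = True.
(z4) alone gives z4 = True.
(z7) alone gives z7 = True.
(¬z5) alone gives z5 = False.
That conflicts with the unit clause (z5).
Both values of z2 lead to a conflict.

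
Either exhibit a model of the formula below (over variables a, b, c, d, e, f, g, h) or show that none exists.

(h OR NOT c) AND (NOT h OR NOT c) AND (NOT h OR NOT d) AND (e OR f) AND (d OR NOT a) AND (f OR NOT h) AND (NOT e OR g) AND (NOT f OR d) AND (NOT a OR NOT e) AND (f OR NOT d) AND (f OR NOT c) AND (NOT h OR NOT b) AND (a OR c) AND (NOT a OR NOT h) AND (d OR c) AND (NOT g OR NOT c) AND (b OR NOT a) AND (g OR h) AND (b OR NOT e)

a=true, b=true, c=false, d=true, e=false, f=true, g=true, h=false

Try h = false.
Unit clause (NOT c) forces c = false.
Unit clause (a) forces a = true.
Unit clause (d) forces d = true.
Unit clause (NOT e) forces e = false.
Unit clause (f) forces f = true.
Unit clause (b) forces b = true.
Unit clause (g) forces g = true.
Every clause now holds.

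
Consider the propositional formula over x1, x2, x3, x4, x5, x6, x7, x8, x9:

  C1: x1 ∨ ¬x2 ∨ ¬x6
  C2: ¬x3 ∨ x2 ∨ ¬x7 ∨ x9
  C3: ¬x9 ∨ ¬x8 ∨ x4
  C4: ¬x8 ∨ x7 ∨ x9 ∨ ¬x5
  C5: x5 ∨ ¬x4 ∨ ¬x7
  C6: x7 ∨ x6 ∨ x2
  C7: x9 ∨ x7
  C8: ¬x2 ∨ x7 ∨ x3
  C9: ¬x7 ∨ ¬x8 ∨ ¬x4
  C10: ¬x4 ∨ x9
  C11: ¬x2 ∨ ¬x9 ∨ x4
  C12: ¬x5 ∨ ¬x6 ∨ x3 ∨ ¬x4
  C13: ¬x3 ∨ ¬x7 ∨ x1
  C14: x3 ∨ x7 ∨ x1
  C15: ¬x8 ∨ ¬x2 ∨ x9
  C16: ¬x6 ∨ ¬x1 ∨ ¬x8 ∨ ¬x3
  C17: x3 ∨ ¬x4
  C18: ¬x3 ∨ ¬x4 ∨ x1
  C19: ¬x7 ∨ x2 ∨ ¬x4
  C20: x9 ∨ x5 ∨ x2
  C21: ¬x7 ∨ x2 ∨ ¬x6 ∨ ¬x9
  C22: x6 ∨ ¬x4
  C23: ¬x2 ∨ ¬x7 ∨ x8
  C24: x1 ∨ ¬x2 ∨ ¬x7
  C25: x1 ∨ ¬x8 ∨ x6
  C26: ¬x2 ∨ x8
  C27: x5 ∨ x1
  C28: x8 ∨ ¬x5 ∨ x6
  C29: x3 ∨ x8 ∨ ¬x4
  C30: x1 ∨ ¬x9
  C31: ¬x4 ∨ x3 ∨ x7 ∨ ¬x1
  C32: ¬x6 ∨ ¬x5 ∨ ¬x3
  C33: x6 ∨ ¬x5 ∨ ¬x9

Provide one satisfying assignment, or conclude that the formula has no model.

x1: True, x2: False, x3: False, x4: False, x5: False, x6: False, x7: True, x8: False, x9: True

Try x9 = True.
Unit clause (x1) forces x1 = True.
Try x8 = False.
Unit clause (¬x2) forces x2 = False.
Try x7 = True.
Unit clause (¬x4) forces x4 = False.
Unit clause (¬x6) forces x6 = False.
Unit clause (¬x5) forces x5 = False.
No clause remains; x3 is free.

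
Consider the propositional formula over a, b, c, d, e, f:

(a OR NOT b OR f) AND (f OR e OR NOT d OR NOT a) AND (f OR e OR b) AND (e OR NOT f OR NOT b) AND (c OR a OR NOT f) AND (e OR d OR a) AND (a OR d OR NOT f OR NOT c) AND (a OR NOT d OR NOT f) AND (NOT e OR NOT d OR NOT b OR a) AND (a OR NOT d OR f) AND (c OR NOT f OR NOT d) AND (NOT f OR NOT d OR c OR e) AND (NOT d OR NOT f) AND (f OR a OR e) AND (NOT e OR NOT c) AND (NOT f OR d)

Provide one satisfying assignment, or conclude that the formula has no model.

a ↦ true,  b ↦ false,  c ↦ false,  d ↦ true,  e ↦ true,  f ↦ false

Try d = true.
Unit clause (NOT f) forces f = false.
Unit clause (a) forces a = true.
Unit clause (e) forces e = true.
Unit clause (NOT c) forces c = false.
Every clause is now satisfied; b is unconstrained.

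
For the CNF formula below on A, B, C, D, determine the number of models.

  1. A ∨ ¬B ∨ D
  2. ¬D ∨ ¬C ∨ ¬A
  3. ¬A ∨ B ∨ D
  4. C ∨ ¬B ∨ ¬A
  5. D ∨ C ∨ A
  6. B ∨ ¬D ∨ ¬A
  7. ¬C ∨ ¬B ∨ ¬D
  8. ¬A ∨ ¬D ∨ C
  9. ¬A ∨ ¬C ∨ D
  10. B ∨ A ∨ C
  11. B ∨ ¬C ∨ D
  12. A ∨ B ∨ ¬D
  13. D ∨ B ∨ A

1

There are 2^4 = 16 truth assignments over (A, B, C, D).
Check each against the 13 clauses (columns in the order A, B, C, D):
  F F F F  ✗ fails (D ∨ C ∨ A)
  F F F T  ✗ fails (B ∨ A ∨ C)
  F F T F  ✗ fails (B ∨ ¬C ∨ D)
  F F T T  ✗ fails (A ∨ B ∨ ¬D)
  F T F F  ✗ fails (A ∨ ¬B ∨ D)
  F T F T  ✓ satisfies all
  F T T F  ✗ fails (A ∨ ¬B ∨ D)
  F T T T  ✗ fails (¬C ∨ ¬B ∨ ¬D)
  T F F F  ✗ fails (¬A ∨ B ∨ D)
  T F F T  ✗ fails (B ∨ ¬D ∨ ¬A)
  T F T F  ✗ fails (¬A ∨ B ∨ D)
  T F T T  ✗ fails (¬D ∨ ¬C ∨ ¬A)
  T T F F  ✗ fails (C ∨ ¬B ∨ ¬A)
  T T F T  ✗ fails (C ∨ ¬B ∨ ¬A)
  T T T F  ✗ fails (¬A ∨ ¬C ∨ D)
  T T T T  ✗ fails (¬D ∨ ¬C ∨ ¬A)
1 of the 16 rows is a model.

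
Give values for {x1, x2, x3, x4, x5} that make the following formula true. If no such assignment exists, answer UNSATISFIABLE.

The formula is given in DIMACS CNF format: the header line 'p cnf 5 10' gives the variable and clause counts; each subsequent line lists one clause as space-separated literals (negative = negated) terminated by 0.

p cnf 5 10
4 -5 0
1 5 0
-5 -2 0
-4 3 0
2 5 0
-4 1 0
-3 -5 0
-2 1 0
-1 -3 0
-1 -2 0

Case x4 = True:
The clause (x3) is unit, so x3 = True.
The clause (x1) is unit, so x1 = True.
That conflicts with the unit clause (¬x1).
So x4 must be the other value — set x4 = False.
The clause (¬x5) is unit, so x5 = False.
The clause (x1) is unit, so x1 = True.
The clause (x2) is unit, so x2 = True.
That conflicts with the unit clause (¬x2).
Neither x4 = True nor x4 = False works.

UNSATISFIABLE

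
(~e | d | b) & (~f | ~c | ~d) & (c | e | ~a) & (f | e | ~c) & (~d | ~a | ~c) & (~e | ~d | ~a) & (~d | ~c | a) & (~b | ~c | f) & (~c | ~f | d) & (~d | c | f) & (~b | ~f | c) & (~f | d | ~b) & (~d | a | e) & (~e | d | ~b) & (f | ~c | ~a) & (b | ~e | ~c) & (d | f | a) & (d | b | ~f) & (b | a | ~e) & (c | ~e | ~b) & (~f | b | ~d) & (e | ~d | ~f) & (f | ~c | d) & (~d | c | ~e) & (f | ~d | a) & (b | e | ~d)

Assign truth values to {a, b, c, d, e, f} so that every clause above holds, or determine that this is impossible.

UNSATISFIABLE

Suppose e = 0.
Suppose c = 1.
Unit clause (f) forces f = 1.
Unit clause (~d) forces d = 0.
Now (d) is unsatisfied and unit — conflict.
So c must be the other value — set c = 0.
Unit clause (~a) forces a = 0.
Unit clause (~d) forces d = 0.
Unit clause (f) forces f = 1.
Unit clause (~b) forces b = 0.
Now (b) is unsatisfied and unit — conflict.
Neither c = 1 nor c = 0 works.
So e must be the other value — set e = 1.
Suppose d = 1.
Unit clause (~a) forces a = 0.
Unit clause (~c) forces c = 0.
Now (c) is unsatisfied and unit — conflict.
So d must be the other value — set d = 0.
Unit clause (b) forces b = 1.
Now (~b) is unsatisfied and unit — conflict.
Neither d = 1 nor d = 0 works.
Neither e = 1 nor e = 0 works.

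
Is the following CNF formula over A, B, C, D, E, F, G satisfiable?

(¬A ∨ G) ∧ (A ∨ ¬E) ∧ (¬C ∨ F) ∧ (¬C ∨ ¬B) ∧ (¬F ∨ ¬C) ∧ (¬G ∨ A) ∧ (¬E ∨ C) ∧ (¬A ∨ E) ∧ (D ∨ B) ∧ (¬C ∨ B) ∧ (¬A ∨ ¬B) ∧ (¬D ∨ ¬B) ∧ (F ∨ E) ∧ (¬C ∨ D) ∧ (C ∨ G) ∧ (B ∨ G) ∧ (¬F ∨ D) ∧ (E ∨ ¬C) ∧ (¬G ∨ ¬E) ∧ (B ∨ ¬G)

Unsatisfiable

Suppose A = False.
The clause (¬E) is unit, so E = False.
The clause (¬G) is unit, so G = False.
The clause (F) is unit, so F = True.
The clause (¬C) is unit, so C = False.
But (C) is also a unit clause — contradiction.
Undo A and try A = True.
The clause (G) is unit, so G = True.
The clause (E) is unit, so E = True.
But (¬E) is also a unit clause — contradiction.
Both values of A lead to a conflict.
No assignment satisfies every clause.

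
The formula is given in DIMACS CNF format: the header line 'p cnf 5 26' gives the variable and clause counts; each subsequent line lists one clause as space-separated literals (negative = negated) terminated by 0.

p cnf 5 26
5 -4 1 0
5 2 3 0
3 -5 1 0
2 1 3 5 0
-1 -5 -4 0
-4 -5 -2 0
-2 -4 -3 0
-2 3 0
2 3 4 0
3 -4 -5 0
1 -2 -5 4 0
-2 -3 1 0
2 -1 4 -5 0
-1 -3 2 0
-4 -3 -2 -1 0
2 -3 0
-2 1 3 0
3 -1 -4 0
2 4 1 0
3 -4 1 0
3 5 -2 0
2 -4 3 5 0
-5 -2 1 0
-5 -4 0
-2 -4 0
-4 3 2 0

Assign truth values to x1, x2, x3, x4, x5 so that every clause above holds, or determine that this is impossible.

Branch on x2: set x2 = True.
From the singleton clause (x3), x3 = True.
From the singleton clause (¬x4), x4 = False.
From the singleton clause (x1), x1 = True.
All clauses hold; x5 can take either value.

x1: True, x2: True, x3: True, x4: False, x5: True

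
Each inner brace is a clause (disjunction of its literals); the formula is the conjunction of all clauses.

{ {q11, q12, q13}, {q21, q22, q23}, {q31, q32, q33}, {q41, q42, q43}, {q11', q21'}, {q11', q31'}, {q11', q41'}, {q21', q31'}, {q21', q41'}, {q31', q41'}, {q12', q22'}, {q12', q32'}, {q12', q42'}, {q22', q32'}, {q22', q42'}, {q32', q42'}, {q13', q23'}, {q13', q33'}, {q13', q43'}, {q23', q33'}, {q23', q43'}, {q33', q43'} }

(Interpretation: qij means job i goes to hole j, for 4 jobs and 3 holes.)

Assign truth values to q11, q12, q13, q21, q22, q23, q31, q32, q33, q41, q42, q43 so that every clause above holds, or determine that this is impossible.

UNSATISFIABLE

Suppose q11 = 0.
Suppose q12 = 1.
Unit clause (q22') forces q22 = 0.
Unit clause (q32') forces q32 = 0.
Unit clause (q42') forces q42 = 0.
Suppose q21 = 1.
Unit clause (q31') forces q31 = 0.
Unit clause (q33) forces q33 = 1.
Unit clause (q41') forces q41 = 0.
Unit clause (q43) forces q43 = 1.
That conflicts with the unit clause (q43').
So q21 must be the other value — set q21 = 0.
Unit clause (q23) forces q23 = 1.
Unit clause (q13') forces q13 = 0.
Unit clause (q33') forces q33 = 0.
Unit clause (q31) forces q31 = 1.
Unit clause (q41') forces q41 = 0.
Unit clause (q43) forces q43 = 1.
That conflicts with the unit clause (q43').
Both values of q21 lead to a conflict.
So q12 must be the other value — set q12 = 0.
Unit clause (q13) forces q13 = 1.
Unit clause (q23') forces q23 = 0.
Unit clause (q33') forces q33 = 0.
Unit clause (q43') forces q43 = 0.
Suppose q21 = 1.
Unit clause (q31') forces q31 = 0.
Unit clause (q32) forces q32 = 1.
Unit clause (q41') forces q41 = 0.
Unit clause (q42) forces q42 = 1.
That conflicts with the unit clause (q42').
So q21 must be the other value — set q21 = 0.
Unit clause (q22) forces q22 = 1.
Unit clause (q32') forces q32 = 0.
Unit clause (q31) forces q31 = 1.
Unit clause (q41') forces q41 = 0.
Unit clause (q42) forces q42 = 1.
That conflicts with the unit clause (q42').
Both values of q21 lead to a conflict.
Both values of q12 lead to a conflict.
So q11 must be the other value — set q11 = 1.
Unit clause (q21') forces q21 = 0.
Unit clause (q31') forces q31 = 0.
Unit clause (q41') forces q41 = 0.
Suppose q22 = 1.
Unit clause (q12') forces q12 = 0.
Unit clause (q32') forces q32 = 0.
Unit clause (q33) forces q33 = 1.
Unit clause (q42') forces q42 = 0.
Unit clause (q43) forces q43 = 1.
That conflicts with the unit clause (q43').
So q22 must be the other value — set q22 = 0.
Unit clause (q23) forces q23 = 1.
Unit clause (q13') forces q13 = 0.
Unit clause (q33') forces q33 = 0.
Unit clause (q32) forces q32 = 1.
Unit clause (q12') forces q12 = 0.
Unit clause (q42') forces q42 = 0.
Unit clause (q43) forces q43 = 1.
That conflicts with the unit clause (q43').
Both values of q22 lead to a conflict.
Both values of q11 lead to a conflict.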